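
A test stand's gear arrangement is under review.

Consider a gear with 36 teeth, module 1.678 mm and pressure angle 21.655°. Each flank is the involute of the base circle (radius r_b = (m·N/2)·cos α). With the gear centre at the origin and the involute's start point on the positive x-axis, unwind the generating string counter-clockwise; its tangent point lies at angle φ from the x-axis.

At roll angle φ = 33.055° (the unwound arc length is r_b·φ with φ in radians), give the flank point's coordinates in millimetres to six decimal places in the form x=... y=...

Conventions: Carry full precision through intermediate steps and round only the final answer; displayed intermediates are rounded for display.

x=32.362403 y=1.737704

class = single-mesh tooth geometry [base-circle involute, m = 1.678, 36T]
pitch radius r_p = m·N/2 = 1.678·36/2 = 30.204000
base radius r_b = r_p·cos α = 30.204000·cos 21.655° = 28.072283
roll angle φ = 33.055° = 0.57691858 rad
x = r_b·(cos φ + φ·sin φ) = 32.362403
y = r_b·(sin φ − φ·cos φ) = 1.737704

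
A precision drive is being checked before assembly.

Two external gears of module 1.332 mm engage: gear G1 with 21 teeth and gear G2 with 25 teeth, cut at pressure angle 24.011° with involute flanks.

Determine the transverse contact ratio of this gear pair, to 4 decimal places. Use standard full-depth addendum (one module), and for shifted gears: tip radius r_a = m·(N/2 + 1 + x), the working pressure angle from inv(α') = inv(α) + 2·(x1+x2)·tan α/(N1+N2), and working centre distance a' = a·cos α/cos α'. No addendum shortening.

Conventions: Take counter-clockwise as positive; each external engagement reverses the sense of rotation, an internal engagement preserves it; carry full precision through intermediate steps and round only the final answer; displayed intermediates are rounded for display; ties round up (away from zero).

1.4593

recognized (one external pair, fixed centres): single-mesh tooth geometry, m = 1.332, N1 = 21, N2 = 25
base radii: r_b1 = 12.775754, r_b2 = 15.209231
tip radii: r_a1 = 15.318000, r_a2 = 17.982000
no profile shift: α' = α, a' = a
action lengths: √(r_a1²−r_b1²) = 8.451108, √(r_a2²−r_b2²) = 9.593310
base pitch p_b = π·m·cos α = 3.822497
CR = (8.451108 + 9.593310 − 30.636000·sin 24.01100°)/3.822497 = 1.459324
contact ratio ≈ 1.4593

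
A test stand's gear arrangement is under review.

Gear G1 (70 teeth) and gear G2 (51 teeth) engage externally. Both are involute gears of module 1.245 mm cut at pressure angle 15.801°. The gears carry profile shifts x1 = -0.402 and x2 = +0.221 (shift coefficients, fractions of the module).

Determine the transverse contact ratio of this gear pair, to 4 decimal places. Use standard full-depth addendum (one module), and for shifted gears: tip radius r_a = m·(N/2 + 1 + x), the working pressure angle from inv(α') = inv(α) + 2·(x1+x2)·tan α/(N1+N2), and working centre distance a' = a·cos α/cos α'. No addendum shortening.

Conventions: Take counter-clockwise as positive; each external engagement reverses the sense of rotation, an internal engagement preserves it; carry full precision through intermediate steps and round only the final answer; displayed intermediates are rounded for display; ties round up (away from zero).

single-mesh involute tooth geometry (70T engaging 51T at module 1.245)
base radii: r_b1 = 41.928442, r_b2 = 30.547865
tip radii: r_a1 = 44.319510, r_a2 = 33.267645
inv(α') = inv(15.801°) + 2·(-0.402+0.221)·tan α/(70+51) = 0.00636422  ⇒  α' = 15.16910°
a' = a·cos α / cos α' = 75.3225·cos 15.801°/cos 15.16910° = 75.092707
action lengths: √(r_a1²−r_b1²) = 14.360526, √(r_a2²−r_b2²) = 13.174375
base pitch p_b = π·m·cos α = 3.763488
CR = (14.360526 + 13.174375 − 75.092707·sin 15.16910°)/3.763488 = 2.095260
contact ratio ≈ 2.0953

2.0953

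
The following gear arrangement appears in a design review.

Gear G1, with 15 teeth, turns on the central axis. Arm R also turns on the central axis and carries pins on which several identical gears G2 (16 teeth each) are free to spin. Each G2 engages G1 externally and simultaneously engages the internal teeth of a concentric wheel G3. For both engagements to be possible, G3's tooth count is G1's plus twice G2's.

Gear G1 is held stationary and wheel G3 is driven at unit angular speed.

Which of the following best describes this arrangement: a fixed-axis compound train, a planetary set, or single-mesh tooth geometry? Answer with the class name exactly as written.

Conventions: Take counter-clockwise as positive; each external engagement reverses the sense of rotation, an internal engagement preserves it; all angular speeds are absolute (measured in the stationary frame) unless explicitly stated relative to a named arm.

class = planetary set [G3 = 15+2·16 = 47; Willis about the carrier]
classification: planetary set

planetary set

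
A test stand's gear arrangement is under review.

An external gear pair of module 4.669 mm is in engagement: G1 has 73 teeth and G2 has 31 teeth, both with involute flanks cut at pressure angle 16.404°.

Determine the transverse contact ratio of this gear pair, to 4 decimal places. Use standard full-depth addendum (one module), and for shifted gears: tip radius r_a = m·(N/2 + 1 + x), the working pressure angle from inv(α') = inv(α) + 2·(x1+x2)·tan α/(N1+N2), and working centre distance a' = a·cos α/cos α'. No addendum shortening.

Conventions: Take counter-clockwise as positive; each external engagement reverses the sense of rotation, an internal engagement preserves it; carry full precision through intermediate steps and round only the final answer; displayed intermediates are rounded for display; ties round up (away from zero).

1.9555

single-mesh involute tooth geometry (73T engaging 31T at module 4.669)
base radii: r_b1 = 163.481489, r_b2 = 69.423646
tip radii: r_a1 = 175.087500, r_a2 = 77.038500
no profile shift: α' = α, a' = a
action lengths: √(r_a1²−r_b1²) = 62.685209, √(r_a2²−r_b2²) = 33.395926
base pitch p_b = π·m·cos α = 14.071020
CR = (62.685209 + 33.395926 − 242.788000·sin 16.40400°)/14.071020 = 1.955491
contact ratio ≈ 1.9555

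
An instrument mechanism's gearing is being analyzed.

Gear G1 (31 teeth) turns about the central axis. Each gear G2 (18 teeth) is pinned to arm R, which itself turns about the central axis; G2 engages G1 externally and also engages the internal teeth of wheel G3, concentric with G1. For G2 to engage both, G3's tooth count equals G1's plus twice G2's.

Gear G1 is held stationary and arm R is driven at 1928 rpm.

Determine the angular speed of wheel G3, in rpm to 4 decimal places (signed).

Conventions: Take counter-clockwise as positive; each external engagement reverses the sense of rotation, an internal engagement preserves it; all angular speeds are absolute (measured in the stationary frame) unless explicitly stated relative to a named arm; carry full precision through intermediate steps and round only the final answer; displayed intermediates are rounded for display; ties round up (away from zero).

recognized (axles ride arm R): planetary set, 31/18/67 teeth
normalise by the input: solve with ω_arm = 1, then scale by 1928 rpm
ring teeth: 31 + 2·18 = 67
31(ω_sun−ω_arm) = −67(ω_ring−ω_arm),  ω_sun = 0, ω_arm = 1
ω_ring = 1 − (31/67)(0−1) = 98/67
scale: ω_ring = 98/67 × 1928 rpm = +2820.0597 rpm

+2820.0597 rpm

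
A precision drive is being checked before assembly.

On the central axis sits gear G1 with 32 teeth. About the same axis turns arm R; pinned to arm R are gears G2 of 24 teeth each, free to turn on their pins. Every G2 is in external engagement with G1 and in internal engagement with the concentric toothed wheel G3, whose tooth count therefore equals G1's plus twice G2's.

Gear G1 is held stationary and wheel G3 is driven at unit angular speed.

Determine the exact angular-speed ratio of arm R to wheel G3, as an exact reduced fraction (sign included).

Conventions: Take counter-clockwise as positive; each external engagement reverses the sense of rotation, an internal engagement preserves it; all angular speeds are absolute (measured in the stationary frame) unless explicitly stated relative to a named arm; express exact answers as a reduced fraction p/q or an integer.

class = planetary set [G3 = 32+2·24 = 80; Willis about the carrier]
ring teeth: 32 + 2·24 = 80
32(ω_sun−ω_arm) = −80(ω_ring−ω_arm),  ω_sun = 0, ω_ring = 1
32(0−ω_arm) = −80(1−ω_arm)  ⇒  112·ω_arm = 80  ⇒  ω_arm = 5/7
ω_out/ω_in = 5/7

5/7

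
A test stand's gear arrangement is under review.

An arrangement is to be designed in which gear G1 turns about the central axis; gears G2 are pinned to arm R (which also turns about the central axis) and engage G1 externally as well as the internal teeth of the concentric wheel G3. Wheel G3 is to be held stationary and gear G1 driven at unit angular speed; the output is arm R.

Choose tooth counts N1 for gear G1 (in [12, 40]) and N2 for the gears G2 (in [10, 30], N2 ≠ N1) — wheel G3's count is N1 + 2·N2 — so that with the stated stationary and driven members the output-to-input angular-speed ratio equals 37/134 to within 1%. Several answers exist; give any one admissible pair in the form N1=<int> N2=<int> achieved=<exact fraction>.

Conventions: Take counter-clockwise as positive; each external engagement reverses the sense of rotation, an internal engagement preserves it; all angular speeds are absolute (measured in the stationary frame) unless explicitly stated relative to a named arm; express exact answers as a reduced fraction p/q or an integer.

N1=37 N2=30 achieved=37/134

planetary set to be sized for 37/134 (Willis relation)
Willis with ω_ring = 0: ω_arm/ω_sun = N1/(N1+N3); set equal to 37/134  ⇒  N3/N1 = 1/(37/134) − 1 = 97/37
N3 = N1 + 2·N2  ⇒  N2/N1 = (N3/N1 − 1)/2 = (97/37 − 1)/2 = 30/37
smallest multiple with N1 ≥ 12 and N2 ≥ 10: k = 1  ⇒  N1 = 1·37 = 37, N2 = 1·30 = 30 (N1 ≤ 40, N2 ≤ 30, N2 ≠ N1 ✓), N3 = 37 + 2·30 = 97
check: N1/(N1+N3) with N1 = 37, N3 = 97 gives 37/134; |achieved − target| = 0 ≤ 37/13400 ✓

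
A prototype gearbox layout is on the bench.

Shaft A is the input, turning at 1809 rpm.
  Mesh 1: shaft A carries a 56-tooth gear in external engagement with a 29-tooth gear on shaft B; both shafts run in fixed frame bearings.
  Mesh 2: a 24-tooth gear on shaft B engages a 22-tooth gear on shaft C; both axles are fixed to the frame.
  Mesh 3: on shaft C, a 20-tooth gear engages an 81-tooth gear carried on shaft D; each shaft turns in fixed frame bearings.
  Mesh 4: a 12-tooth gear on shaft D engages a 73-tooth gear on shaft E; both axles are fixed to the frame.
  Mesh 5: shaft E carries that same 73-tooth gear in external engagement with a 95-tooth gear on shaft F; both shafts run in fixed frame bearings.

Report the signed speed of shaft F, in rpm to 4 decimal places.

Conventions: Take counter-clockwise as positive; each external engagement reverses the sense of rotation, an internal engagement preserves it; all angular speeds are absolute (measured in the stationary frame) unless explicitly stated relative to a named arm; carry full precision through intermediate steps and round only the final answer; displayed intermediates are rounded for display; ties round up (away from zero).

-118.8556 rpm

recognized (6 fixed axles, 5 meshes): fixed-axis compound train
mesh 1 [56T→29T]: ω = 1809.0000×56/29 = 3493.2414 rpm, sense flips to −
mesh 2 [24T→22T]: ω = 3493.2414×24/22 = 3810.8088 rpm, sense flips to +
mesh 3 [20T→81T]: ω = 3810.8088×20/81 = 940.9404 rpm, sense flips to −
mesh 4 [12T→73T]: ω = 940.9404×12/73 = 154.6751 rpm, sense flips to +
mesh 5 [73T→95T]: ω = 154.6751×73/95 = 118.8556 rpm, sense flips to −
signed output speed = -118.8556 rpm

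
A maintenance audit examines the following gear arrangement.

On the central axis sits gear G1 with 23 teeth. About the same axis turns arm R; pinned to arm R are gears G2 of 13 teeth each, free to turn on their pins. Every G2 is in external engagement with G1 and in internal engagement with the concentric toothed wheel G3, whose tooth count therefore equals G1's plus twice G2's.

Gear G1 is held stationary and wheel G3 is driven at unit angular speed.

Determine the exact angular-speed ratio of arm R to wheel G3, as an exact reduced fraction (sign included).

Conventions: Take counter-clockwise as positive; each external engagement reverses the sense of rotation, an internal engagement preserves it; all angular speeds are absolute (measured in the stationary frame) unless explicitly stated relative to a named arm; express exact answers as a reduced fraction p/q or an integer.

49/72

topology: planetary set — G1 23T / G2 13T / G3 49T, arm = carrier (Willis)
ring teeth: 23 + 2·13 = 49
23(ω_sun−ω_arm) = −49(ω_ring−ω_arm),  ω_sun = 0, ω_ring = 1
23(0−ω_arm) = −49(1−ω_arm)  ⇒  72·ω_arm = 49  ⇒  ω_arm = 49/72
ω_out/ω_in = 49/72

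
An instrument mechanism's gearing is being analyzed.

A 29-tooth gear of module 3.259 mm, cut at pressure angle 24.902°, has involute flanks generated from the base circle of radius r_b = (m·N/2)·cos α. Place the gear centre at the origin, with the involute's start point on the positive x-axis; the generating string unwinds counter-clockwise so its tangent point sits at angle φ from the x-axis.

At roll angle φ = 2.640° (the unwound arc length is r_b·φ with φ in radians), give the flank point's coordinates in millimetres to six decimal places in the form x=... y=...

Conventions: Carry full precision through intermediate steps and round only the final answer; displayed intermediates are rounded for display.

topology: single-mesh involute geometry — m = 3.259, N = 29
pitch radius r_p = m·N/2 = 3.259·29/2 = 47.255500
base radius r_b = r_p·cos α = 47.255500·cos 24.902° = 42.862124
roll angle φ = 2.640° = 0.04607669 rad
x = r_b·(cos φ + φ·sin φ) = 42.907599
y = r_b·(sin φ − φ·cos φ) = 0.001397

x=42.907599 y=0.001397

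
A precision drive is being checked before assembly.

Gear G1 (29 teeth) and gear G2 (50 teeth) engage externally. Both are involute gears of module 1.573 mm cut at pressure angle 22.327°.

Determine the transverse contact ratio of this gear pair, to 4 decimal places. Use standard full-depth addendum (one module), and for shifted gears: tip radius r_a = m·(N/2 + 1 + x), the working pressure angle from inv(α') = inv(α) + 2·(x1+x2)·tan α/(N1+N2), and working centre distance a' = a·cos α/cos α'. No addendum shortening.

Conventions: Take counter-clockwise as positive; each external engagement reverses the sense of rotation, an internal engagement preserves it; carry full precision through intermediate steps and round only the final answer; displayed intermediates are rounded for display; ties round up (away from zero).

topology: single-mesh involute geometry — m = 1.573, 29T/50T pair
base radii: r_b1 = 21.098565, r_b2 = 36.376836
tip radii: r_a1 = 24.381500, r_a2 = 40.898000
no profile shift: α' = α, a' = a
action lengths: √(r_a1²−r_b1²) = 12.219169, √(r_a2²−r_b2²) = 18.691500
base pitch p_b = π·m·cos α = 4.571248
CR = (12.219169 + 18.691500 − 62.133500·sin 22.32700°)/4.571248 = 1.598391
contact ratio ≈ 1.5984

1.5984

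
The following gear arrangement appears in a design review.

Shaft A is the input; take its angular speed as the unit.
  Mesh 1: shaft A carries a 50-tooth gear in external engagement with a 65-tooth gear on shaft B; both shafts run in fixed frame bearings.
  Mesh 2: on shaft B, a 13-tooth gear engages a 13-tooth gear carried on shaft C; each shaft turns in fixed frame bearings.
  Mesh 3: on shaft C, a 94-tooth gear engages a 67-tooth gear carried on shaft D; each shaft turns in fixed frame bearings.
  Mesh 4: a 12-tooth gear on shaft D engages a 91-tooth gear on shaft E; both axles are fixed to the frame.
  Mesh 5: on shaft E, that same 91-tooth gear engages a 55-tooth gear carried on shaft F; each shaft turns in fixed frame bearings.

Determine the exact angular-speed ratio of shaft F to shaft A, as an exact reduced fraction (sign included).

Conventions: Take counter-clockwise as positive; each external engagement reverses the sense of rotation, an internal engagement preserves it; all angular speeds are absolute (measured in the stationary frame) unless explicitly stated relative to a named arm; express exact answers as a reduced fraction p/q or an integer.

class = fixed-axis compound train [5 meshes; 5 ratios multiply, 5 sense flips]
mesh 1 [50T→65T]: running ratio 10/13, sense −
mesh 2 [13T→13T]: running ratio 10/13, sense +
mesh 3 [94T→67T]: running ratio 940/871, sense −
mesh 4 [12T→91T]: running ratio 11280/79261, sense +
mesh 5 [91T→55T]: running ratio 2256/9581, sense −
ω_out/ω_in = -2256/9581

-2256/9581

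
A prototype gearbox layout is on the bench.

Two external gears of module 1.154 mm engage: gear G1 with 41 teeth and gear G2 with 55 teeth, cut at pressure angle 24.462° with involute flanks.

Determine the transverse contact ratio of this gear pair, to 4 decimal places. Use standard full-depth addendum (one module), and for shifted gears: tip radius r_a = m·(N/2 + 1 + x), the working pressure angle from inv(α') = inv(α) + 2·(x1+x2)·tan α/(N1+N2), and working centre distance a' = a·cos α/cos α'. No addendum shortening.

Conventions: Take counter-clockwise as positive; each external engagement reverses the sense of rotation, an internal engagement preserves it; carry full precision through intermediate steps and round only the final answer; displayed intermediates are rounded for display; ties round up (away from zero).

1.5491

class = single-mesh tooth geometry [involute pair 41T × 55T, m = 1.154]
base radii: r_b1 = 21.533456, r_b2 = 28.886343
tip radii: r_a1 = 24.811000, r_a2 = 32.889000
no profile shift: α' = α, a' = a
action lengths: √(r_a1²−r_b1²) = 12.324610, √(r_a2²−r_b2²) = 15.724679
base pitch p_b = π·m·cos α = 3.299968
CR = (12.324610 + 15.724679 − 55.392000·sin 24.46200°)/3.299968 = 1.549117
contact ratio ≈ 1.5491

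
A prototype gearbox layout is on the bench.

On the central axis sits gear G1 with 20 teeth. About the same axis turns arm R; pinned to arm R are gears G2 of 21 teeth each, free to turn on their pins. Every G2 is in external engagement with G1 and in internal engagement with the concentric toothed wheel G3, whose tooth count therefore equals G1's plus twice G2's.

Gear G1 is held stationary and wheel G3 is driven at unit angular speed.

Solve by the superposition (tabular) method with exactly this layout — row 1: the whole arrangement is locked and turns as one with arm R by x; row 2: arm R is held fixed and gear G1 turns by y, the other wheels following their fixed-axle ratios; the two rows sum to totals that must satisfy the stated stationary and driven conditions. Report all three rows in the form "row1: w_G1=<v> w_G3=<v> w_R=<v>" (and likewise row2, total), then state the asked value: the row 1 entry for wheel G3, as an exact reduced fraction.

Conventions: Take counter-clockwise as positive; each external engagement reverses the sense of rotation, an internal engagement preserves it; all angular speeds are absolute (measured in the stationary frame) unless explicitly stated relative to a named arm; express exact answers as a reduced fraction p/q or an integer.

row1: w_G1=31/41 w_G3=31/41 w_R=31/41
row2: w_G1=-31/41 w_G3=10/41 w_R=0
total: w_G1=0 w_G3=1 w_R=31/41
asked value: 31/41

recognized (axles ride arm R): planetary set, 20/21/62 teeth
row 1 — lock + rotate with arm: ω_sun = ω_ring = ω_arm = x
superposition row 2 [arm held]: sun y, ring −(20/62)·y, arm 0
boundary: total ω_sun = x + y = 0 and total ω_ring = x − (20/62)·y = 1  ⇒  y = -31/41, x = 31/41
row 2 ring = −(20/62)·(-31/41) = 10/41
totals (row 1 + row 2): sun 31/41 + (-31/41) = 0, ring 31/41 + 10/41 = 1, arm 31/41 + 0 = 31/41
asked cell (row1, ring) = 31/41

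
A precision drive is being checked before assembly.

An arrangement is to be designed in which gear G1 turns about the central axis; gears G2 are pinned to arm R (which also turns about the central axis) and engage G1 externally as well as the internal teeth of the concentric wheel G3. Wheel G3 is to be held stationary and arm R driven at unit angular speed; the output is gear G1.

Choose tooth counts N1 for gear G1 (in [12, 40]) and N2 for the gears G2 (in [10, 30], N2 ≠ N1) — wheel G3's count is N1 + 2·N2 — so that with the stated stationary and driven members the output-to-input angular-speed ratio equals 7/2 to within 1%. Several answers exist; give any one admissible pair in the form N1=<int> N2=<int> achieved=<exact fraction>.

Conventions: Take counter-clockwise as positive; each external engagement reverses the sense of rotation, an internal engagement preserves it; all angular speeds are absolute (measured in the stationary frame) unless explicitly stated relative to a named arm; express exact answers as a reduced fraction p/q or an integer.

N1=16 N2=12 achieved=7/2

planetary set to be sized for 7/2 (Willis relation)
Willis with ω_ring = 0: ω_sun/ω_arm = (N1+N3)/N1; set equal to 7/2  ⇒  N3/N1 = 7/2 − 1 = 5/2
N3 = N1 + 2·N2  ⇒  N2/N1 = (N3/N1 − 1)/2 = (5/2 − 1)/2 = 3/4
smallest multiple with N1 ≥ 12 and N2 ≥ 10: k = 4  ⇒  N1 = 4·4 = 16, N2 = 4·3 = 12 (N1 ≤ 40, N2 ≤ 30, N2 ≠ N1 ✓), N3 = 16 + 2·12 = 40
check: (N1+N3)/N1 with N1 = 16, N3 = 40 gives 7/2; |achieved − target| = 0 ≤ 7/200 ✓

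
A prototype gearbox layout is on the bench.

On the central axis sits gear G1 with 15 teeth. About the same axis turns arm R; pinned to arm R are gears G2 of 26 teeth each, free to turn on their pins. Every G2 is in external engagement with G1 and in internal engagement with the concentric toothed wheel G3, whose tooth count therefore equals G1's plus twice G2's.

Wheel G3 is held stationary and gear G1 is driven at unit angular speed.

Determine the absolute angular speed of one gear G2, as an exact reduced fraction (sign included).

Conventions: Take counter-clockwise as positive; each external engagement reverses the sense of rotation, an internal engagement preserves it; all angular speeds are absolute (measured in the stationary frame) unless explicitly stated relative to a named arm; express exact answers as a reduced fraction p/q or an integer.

-15/52

recognized (axles ride arm R): planetary set, 15/26/67 teeth
ring teeth: 15 + 2·26 = 67
15(ω_sun−ω_arm) = −67(ω_ring−ω_arm),  ω_ring = 0, ω_sun = 1
15(1−ω_arm) = −67(0−ω_arm)  ⇒  82·ω_arm = 15  ⇒  ω_arm = 15/82
sun–planet mesh: 15·(1−15/82) = −26·(ω_p−ω_arm)  ⇒  ω_p−ω_arm = -1005/2132
ω_p = 15/82 − 1005/2132 = -15/52
exact speed ratio = -15/52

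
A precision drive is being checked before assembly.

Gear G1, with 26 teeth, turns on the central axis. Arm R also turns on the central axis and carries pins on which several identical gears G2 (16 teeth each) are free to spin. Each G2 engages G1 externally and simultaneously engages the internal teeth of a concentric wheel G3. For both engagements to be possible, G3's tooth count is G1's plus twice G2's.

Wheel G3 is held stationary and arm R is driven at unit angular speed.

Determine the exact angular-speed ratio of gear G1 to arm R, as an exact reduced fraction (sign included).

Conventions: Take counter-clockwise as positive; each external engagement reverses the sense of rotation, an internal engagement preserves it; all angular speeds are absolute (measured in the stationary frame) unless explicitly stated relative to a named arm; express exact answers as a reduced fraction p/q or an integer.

42/13

planetary set (26T centre, 16T on arm, 58T internal) — Willis relation
ring teeth: 26 + 2·16 = 58
26(ω_sun−ω_arm) = −58(ω_ring−ω_arm),  ω_ring = 0, ω_arm = 1
ω_sun = 1 − (58/26)(0−1) = 42/13
ω_out/ω_in = 42/13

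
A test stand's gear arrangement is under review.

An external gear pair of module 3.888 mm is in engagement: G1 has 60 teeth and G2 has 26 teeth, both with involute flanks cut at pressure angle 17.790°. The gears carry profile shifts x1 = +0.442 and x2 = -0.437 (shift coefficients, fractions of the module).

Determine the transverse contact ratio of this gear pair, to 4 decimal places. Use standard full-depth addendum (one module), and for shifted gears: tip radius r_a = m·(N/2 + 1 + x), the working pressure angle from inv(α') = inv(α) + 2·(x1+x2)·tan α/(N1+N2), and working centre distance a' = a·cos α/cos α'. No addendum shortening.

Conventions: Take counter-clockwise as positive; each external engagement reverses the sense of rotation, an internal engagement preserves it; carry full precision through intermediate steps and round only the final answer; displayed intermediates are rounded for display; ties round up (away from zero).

1.8479

topology: single-mesh involute geometry — m = 3.888, 60T/26T pair
base radii: r_b1 = 111.062594, r_b2 = 48.127124
tip radii: r_a1 = 122.246496, r_a2 = 52.732944
inv(α') = inv(17.790°) + 2·(+0.442-0.437)·tan α/(60+26) = 0.01041560  ⇒  α' = 17.81074°
a' = a·cos α / cos α' = 167.1840·cos 17.790°/cos 17.81074° = 167.203429
action lengths: √(r_a1²−r_b1²) = 51.081367, √(r_a2²−r_b2²) = 21.553267
base pitch p_b = π·m·cos α = 11.630448
CR = (51.081367 + 21.553267 − 167.203429·sin 17.81074°)/11.630448 = 1.847865
contact ratio ≈ 1.8479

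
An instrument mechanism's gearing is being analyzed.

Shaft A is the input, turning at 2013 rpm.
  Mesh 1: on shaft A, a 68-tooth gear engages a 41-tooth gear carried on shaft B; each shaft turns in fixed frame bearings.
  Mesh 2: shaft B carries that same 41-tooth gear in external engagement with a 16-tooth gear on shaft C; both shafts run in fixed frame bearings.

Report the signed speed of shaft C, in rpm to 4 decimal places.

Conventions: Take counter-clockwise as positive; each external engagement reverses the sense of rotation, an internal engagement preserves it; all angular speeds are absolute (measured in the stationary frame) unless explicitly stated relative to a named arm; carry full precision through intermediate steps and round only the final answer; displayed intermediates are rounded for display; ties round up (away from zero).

+8555.2500 rpm

recognized (3 fixed axles, 2 meshes): fixed-axis compound train
mesh 1 [68T→41T]: ω = 2013.0000×68/41 = 3338.6341 rpm, sense flips to −
mesh 2 [41T→16T]: ω = 3338.6341×41/16 = 8555.2500 rpm, sense flips to +
signed output speed = +8555.2500 rpm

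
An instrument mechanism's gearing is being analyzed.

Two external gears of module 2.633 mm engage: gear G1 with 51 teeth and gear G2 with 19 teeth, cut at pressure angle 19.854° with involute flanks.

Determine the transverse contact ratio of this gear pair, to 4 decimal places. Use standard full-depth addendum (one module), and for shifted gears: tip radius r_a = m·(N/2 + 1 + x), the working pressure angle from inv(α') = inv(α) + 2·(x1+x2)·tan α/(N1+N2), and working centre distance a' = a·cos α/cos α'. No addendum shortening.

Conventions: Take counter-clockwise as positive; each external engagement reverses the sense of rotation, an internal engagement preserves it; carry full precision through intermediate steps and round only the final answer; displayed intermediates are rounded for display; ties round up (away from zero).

1.6573

recognized (one external pair, fixed centres): single-mesh tooth geometry, m = 2.633, N1 = 51, N2 = 19
base radii: r_b1 = 63.150683, r_b2 = 23.526725
tip radii: r_a1 = 69.774500, r_a2 = 27.646500
no profile shift: α' = α, a' = a
action lengths: √(r_a1²−r_b1²) = 29.672750, √(r_a2²−r_b2²) = 14.519717
base pitch p_b = π·m·cos α = 7.780146
CR = (29.672750 + 14.519717 − 92.155000·sin 19.85400°)/7.780146 = 1.657343
contact ratio ≈ 1.6573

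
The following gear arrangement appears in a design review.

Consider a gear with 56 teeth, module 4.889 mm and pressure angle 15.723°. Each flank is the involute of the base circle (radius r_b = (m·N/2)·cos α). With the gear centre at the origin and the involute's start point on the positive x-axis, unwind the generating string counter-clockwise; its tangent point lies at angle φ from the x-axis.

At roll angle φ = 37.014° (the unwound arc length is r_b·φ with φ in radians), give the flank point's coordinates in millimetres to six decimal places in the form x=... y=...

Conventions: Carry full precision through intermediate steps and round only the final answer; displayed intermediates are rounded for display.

single-mesh involute tooth geometry (56T wheel at module 4.889)
pitch radius r_p = m·N/2 = 4.889·56/2 = 136.892000
base radius r_b = r_p·cos α = 136.892000·cos 15.723° = 131.769918
roll angle φ = 37.014° = 0.64601617 rad
x = r_b·(cos φ + φ·sin φ) = 156.463169
y = r_b·(sin φ − φ·cos φ) = 11.355103

x=156.463169 y=11.355103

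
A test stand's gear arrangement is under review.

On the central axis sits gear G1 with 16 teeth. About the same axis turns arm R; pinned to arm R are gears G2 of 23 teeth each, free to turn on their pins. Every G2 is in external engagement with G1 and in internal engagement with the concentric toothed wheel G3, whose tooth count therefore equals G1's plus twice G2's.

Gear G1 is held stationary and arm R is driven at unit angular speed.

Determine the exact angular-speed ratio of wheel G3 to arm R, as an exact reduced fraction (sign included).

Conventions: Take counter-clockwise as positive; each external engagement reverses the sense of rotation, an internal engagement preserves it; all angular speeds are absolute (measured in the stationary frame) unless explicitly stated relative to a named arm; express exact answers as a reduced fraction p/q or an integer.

39/31

topology: planetary set — G1 16T / G2 23T / G3 62T, arm = carrier (Willis)
ring teeth: 16 + 2·23 = 62
16(ω_sun−ω_arm) = −62(ω_ring−ω_arm),  ω_sun = 0, ω_arm = 1
ω_ring = 1 − (16/62)(0−1) = 39/31
ω_out/ω_in = 39/31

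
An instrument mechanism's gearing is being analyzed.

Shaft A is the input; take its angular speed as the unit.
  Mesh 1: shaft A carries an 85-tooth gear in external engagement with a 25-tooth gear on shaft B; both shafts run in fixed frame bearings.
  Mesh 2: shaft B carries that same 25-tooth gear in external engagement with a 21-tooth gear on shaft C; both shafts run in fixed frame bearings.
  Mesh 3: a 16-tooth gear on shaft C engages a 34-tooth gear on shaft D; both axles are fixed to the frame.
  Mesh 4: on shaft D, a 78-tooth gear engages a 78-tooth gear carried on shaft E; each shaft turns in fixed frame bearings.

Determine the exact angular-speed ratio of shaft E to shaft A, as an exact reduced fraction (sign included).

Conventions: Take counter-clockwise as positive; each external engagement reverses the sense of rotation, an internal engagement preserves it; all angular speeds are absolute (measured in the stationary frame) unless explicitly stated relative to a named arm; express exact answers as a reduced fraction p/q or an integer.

40/21

class = fixed-axis compound train [4 meshes; 4 ratios multiply, 4 sense flips]
mesh 1 [85T→25T]: running ratio 17/5, sense −
mesh 2 [25T→21T]: running ratio 85/21, sense +
mesh 3 [16T→34T]: running ratio 40/21, sense −
mesh 4 [78T→78T]: running ratio 40/21, sense +
ω_out/ω_in = 40/21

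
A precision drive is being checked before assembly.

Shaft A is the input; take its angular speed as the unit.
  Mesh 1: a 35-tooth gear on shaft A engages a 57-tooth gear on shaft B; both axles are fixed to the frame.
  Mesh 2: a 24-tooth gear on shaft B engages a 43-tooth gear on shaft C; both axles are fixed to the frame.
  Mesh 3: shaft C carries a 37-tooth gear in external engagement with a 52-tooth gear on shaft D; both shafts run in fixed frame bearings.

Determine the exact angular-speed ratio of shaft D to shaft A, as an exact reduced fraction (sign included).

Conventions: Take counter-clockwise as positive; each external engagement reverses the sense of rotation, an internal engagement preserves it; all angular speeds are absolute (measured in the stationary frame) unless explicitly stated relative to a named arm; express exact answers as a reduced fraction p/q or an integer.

-2590/10621

class = fixed-axis compound train [3 meshes; 3 ratios multiply, 3 sense flips]
mesh 1 [35T→57T]: running ratio 35/57, sense −
mesh 2 [24T→43T]: running ratio 280/817, sense +
mesh 3 [37T→52T]: running ratio 2590/10621, sense −
ω_out/ω_in = -2590/10621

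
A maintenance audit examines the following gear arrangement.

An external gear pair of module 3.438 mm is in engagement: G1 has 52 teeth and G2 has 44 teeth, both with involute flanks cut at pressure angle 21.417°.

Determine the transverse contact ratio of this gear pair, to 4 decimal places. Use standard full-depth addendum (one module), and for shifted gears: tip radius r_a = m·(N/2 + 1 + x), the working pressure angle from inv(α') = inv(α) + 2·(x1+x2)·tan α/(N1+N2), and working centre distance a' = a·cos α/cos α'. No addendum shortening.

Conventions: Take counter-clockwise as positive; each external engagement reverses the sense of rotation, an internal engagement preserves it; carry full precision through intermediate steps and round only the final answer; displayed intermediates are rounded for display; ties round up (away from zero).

class = single-mesh tooth geometry [involute pair 52T × 44T, m = 3.438]
base radii: r_b1 = 83.215536, r_b2 = 70.413146
tip radii: r_a1 = 92.826000, r_a2 = 79.074000
no profile shift: α' = α, a' = a
action lengths: √(r_a1²−r_b1²) = 41.131992, √(r_a2²−r_b2²) = 35.981750
base pitch p_b = π·m·cos α = 10.054974
CR = (41.131992 + 35.981750 − 165.024000·sin 21.41700°)/10.054974 = 1.676258
contact ratio ≈ 1.6763

1.6763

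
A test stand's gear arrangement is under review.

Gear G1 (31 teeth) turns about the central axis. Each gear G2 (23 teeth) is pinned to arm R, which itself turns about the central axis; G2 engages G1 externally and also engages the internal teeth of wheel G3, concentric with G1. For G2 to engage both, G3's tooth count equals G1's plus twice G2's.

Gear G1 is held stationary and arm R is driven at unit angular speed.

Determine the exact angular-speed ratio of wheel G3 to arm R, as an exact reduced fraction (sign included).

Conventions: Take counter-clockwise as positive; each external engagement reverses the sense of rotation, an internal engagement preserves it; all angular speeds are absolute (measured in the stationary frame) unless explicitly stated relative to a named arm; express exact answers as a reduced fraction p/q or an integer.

108/77

topology: planetary set — G1 31T / G2 23T / G3 77T, arm = carrier (Willis)
ring teeth: 31 + 2·23 = 77
31(ω_sun−ω_arm) = −77(ω_ring−ω_arm),  ω_sun = 0, ω_arm = 1
ω_ring = 1 − (31/77)(0−1) = 108/77
ω_out/ω_in = 108/77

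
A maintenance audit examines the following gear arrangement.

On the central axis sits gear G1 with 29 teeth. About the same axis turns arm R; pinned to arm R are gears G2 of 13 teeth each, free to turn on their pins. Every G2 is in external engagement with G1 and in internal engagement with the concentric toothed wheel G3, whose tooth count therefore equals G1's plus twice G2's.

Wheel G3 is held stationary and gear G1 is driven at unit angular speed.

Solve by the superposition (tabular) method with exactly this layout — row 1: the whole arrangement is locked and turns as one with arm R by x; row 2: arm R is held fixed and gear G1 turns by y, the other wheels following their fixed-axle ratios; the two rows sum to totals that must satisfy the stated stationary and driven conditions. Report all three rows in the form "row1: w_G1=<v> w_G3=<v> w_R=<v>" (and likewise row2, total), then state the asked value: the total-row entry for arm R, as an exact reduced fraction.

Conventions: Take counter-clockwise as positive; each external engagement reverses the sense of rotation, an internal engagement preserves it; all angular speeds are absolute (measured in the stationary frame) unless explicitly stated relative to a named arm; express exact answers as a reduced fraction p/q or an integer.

planetary set (29T centre, 13T on arm, 55T internal) — Willis relation
row 1 (train locked, turned with arm): all members turn x
row 2: sun turns y, ring = −(29/55)·y, arm 0
boundary: total ω_ring = x − (29/55)·y = 0 and total ω_sun = x + y = 1  ⇒  y = 55/84, x = 29/84
row 2 ring = −(29/55)·55/84 = -29/84
totals (row 1 + row 2): sun 29/84 + 55/84 = 1, ring 29/84 + (-29/84) = 0, arm 29/84 + 0 = 29/84
asked cell (total, arm) = 29/84

row1: w_G1=29/84 w_G3=29/84 w_R=29/84
row2: w_G1=55/84 w_G3=-29/84 w_R=0
total: w_G1=1 w_G3=0 w_R=29/84
asked value: 29/84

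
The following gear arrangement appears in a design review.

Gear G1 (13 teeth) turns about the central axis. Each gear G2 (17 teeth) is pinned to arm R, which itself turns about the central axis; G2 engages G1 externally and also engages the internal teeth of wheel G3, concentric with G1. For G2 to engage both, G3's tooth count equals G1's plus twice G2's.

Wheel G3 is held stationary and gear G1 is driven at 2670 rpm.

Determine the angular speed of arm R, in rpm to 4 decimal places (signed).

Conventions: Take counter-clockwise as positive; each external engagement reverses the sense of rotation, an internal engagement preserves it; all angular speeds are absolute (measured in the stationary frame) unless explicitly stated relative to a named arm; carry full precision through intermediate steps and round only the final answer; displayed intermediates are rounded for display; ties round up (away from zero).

+578.5000 rpm

planetary set (13T centre, 17T on arm, 47T internal) — Willis relation
normalise by the input: solve with ω_sun = 1, then scale by 2670 rpm
ring teeth: 13 + 2·17 = 47
13(ω_sun−ω_arm) = −47(ω_ring−ω_arm),  ω_ring = 0, ω_sun = 1
13(1−ω_arm) = −47(0−ω_arm)  ⇒  60·ω_arm = 13  ⇒  ω_arm = 13/60
scale: ω_arm = 13/60 × 2670 rpm = +578.5000 rpm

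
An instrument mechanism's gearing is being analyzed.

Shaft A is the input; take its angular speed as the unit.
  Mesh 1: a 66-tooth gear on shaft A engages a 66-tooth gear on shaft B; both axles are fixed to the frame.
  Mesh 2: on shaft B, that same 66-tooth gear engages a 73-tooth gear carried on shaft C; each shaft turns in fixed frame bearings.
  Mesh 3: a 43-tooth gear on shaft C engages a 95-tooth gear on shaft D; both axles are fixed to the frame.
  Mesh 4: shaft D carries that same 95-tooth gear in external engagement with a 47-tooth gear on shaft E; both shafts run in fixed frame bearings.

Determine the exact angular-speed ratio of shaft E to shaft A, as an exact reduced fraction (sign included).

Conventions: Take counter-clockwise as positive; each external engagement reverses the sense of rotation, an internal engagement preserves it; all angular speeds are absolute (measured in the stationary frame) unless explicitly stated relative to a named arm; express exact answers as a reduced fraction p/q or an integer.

2838/3431

class = fixed-axis compound train [4 meshes; 4 ratios multiply, 4 sense flips]
mesh 1 [66T→66T]: running ratio 1, sense −
mesh 2 [66T→73T]: running ratio 66/73, sense +
mesh 3 [43T→95T]: running ratio 2838/6935, sense −
mesh 4 [95T→47T]: running ratio 2838/3431, sense +
ω_out/ω_in = 2838/3431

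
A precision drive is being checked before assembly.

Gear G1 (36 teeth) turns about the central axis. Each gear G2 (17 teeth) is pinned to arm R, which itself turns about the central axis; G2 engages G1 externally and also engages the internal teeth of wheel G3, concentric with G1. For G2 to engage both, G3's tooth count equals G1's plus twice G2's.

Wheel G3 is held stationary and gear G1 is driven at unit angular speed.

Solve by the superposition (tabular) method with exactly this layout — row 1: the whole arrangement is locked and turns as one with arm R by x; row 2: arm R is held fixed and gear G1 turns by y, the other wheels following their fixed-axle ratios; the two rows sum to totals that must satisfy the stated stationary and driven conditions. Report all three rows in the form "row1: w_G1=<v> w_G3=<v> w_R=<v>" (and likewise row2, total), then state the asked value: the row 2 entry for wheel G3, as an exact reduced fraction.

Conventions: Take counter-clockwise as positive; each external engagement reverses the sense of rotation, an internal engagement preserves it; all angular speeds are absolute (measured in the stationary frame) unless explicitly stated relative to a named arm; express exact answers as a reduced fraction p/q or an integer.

row1: w_G1=18/53 w_G3=18/53 w_R=18/53
row2: w_G1=35/53 w_G3=-18/53 w_R=0
total: w_G1=1 w_G3=0 w_R=18/53
asked value: -18/53

class = planetary set [G3 = 36+2·17 = 70; Willis about the carrier]
superposition row 1 [locked train]: every member turns x
row 2 — arm fixed, fixed-axis ratios: sun y, ring −(36/70)·y, arm 0
boundary: total ω_ring = x − (36/70)·y = 0 and total ω_sun = x + y = 1  ⇒  y = 35/53, x = 18/53
row 2 ring = −(36/70)·35/53 = -18/53
totals (row 1 + row 2): sun 18/53 + 35/53 = 1, ring 18/53 + (-18/53) = 0, arm 18/53 + 0 = 18/53
asked cell (row2, ring) = -18/53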